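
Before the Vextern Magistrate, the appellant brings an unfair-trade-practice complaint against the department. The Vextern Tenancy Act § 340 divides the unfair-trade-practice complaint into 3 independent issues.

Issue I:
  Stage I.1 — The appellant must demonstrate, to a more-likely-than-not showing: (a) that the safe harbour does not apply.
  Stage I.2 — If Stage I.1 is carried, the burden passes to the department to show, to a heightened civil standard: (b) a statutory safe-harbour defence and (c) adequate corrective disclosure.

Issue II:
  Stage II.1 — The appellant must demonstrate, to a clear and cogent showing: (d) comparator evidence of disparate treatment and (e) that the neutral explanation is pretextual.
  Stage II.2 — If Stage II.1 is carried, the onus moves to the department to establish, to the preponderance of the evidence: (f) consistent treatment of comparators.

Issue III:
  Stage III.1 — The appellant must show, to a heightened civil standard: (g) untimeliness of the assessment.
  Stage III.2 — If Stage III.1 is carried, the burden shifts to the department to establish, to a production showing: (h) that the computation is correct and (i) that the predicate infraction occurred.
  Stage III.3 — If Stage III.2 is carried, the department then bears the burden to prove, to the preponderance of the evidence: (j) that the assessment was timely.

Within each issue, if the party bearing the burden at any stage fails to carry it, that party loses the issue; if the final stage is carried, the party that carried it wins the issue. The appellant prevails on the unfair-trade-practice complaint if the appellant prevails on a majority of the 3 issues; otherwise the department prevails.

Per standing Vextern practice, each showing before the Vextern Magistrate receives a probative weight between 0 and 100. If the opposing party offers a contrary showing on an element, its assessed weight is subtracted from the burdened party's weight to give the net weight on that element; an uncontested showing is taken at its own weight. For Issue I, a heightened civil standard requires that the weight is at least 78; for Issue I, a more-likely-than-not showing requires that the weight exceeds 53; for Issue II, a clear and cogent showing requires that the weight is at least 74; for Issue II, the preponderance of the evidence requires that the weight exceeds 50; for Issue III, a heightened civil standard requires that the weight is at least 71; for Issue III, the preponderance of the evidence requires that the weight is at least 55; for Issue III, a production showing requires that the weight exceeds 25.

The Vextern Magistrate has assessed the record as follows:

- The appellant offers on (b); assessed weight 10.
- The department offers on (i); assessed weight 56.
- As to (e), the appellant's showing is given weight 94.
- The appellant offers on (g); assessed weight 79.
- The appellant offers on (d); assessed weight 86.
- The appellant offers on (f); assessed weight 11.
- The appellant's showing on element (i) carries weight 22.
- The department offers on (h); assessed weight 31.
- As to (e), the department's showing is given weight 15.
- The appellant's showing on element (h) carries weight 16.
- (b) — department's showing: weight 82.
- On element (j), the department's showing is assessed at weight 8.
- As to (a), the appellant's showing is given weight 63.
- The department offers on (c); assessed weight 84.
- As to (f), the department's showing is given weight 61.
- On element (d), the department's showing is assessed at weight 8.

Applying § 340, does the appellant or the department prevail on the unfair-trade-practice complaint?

appellant

— Issue I —
Stage I.1 — burden on appellant; standard: a more-likely-than-not showing (weight exceeds 53).
    (a): 63 > 53 [met]
  Stage I.1 carried; the burden shifts to the department.
Stage I.2 — burden on department; standard: a heightened civil standard (weight is at least 78).
    (b): 82 − 10 = 72 < 78 [not met]
    (c): 84 ≥ 78 [met]
  Not every element is met, so the department fails to carry Stage I.2.
So the appellant prevails on this issue.
— Issue II —
Stage II.1 (appellant, a clear and cogent showing, weight is at least 74): (d) net 86−8=78 ≥ 74 — meets; (e) net 94−15=79 ≥ 74 — meets.
  All elements met. The burden passes to the department.
Stage II.2 (department, the preponderance of the evidence, weight exceeds 50): (f) net 61−11=50 ≤ 50 — fails.
  The department does not carry Stage II.2.
The analysis ends at Stage II.2; the appellant prevails on this issue.
— Issue III —
Stage III.1 (appellant, a heightened civil standard, weight is at least 71): (g) 79 ≥ 71 — meets.
  Stage III.1 carried; the burden shifts to the department.
Stage III.2 (department, a production showing, weight exceeds 25): (h) net 31−16=15 ≤ 25 — fails; (i) net 56−22=34 > 25 — meets.
  Stage III.2 not carried; the department fails its burden.
The analysis ends at Stage III.2; the appellant prevails on this issue.
Per-issue: Issue I → appellant; Issue II → appellant; Issue III → appellant. The appellant must prevail on a majority of issues; overall, the appellant prevails.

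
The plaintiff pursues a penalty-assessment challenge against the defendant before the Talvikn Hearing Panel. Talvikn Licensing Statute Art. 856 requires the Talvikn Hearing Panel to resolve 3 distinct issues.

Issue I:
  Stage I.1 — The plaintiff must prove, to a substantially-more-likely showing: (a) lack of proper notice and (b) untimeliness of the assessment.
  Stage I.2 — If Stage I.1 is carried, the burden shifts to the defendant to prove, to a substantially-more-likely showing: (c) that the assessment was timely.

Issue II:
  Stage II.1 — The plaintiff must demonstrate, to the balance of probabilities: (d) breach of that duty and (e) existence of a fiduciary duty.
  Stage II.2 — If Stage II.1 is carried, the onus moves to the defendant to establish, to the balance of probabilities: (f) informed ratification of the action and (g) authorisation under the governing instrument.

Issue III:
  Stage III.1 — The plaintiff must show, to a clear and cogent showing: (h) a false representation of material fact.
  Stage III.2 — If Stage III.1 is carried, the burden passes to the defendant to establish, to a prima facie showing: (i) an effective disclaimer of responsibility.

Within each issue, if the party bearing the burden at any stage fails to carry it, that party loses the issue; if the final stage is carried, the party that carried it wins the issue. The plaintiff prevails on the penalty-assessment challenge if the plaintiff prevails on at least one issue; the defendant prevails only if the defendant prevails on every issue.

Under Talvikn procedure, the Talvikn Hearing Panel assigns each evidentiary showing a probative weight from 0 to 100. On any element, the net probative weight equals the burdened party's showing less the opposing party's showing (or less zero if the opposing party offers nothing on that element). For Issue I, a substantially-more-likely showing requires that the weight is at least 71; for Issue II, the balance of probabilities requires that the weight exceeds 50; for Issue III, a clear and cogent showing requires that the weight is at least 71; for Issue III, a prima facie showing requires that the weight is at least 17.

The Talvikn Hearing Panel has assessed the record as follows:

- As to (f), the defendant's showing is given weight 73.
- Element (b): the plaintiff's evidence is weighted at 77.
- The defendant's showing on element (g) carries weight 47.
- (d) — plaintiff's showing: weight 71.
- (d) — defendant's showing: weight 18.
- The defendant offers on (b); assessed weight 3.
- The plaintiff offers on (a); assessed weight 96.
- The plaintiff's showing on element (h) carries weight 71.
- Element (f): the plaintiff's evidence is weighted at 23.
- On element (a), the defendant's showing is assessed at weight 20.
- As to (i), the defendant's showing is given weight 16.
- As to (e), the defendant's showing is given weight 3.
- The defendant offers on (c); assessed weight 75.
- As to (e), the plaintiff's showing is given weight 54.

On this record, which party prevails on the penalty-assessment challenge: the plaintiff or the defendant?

— Issue I —
At Stage I.1 the plaintiff must meet a substantially-more-likely showing (weight is at least 71): on (a) the weight is 96 less the opposing 20 gives net 76, which does reach 71, so (a) meets the standard; on (b) the weight is 77 less the opposing 3 gives net 74, ≥ 71, so (b) meets the standard.
  The plaintiff carries Stage I.1; the defendant now bears the burden.
At Stage I.2 the defendant must meet a substantially-more-likely showing (weight is at least 71): on (c) the weight is 75, which does reach 71, so (c) meets the standard.
  Stage I.2 carried; the final stage is satisfied.
All stages carried — the defendant prevails on this issue.
— Issue II —
Stage II.1 — burden on plaintiff; standard: the balance of probabilities (weight exceeds 50).
    (d): 71 − 18 = 53 > 50 [met]
    (e): 54 − 3 = 51 > 50 [met]
  Stage II.1 carried; the burden shifts to the defendant.
Stage II.2 — burden on defendant; standard: the balance of probabilities (weight exceeds 50).
    (f): 73 − 23 = 50 ≤ 50 [not met]
    (g): 47 ≤ 50 [not met]
  Stage II.2 not carried; the defendant fails its burden.
The analysis ends at Stage II.2; the plaintiff prevails on this issue.
— Issue III —
Stage III.1 — burden on plaintiff; standard: a clear and cogent showing (weight is at least 71).
    (h): 71 ≥ 71 [met]
  Stage III.1 is satisfied; the onus moves to the defendant.
Stage III.2 — burden on defendant; standard: a prima facie showing (weight is at least 17).
    (i): 16 < 17 [not met]
  Stage III.2 not carried; the defendant fails its burden.
So the plaintiff prevails on this issue.
Per-issue: Issue I → defendant; Issue II → plaintiff; Issue III → plaintiff. The plaintiff must prevail on at least one issue; overall, the plaintiff prevails.

plaintiff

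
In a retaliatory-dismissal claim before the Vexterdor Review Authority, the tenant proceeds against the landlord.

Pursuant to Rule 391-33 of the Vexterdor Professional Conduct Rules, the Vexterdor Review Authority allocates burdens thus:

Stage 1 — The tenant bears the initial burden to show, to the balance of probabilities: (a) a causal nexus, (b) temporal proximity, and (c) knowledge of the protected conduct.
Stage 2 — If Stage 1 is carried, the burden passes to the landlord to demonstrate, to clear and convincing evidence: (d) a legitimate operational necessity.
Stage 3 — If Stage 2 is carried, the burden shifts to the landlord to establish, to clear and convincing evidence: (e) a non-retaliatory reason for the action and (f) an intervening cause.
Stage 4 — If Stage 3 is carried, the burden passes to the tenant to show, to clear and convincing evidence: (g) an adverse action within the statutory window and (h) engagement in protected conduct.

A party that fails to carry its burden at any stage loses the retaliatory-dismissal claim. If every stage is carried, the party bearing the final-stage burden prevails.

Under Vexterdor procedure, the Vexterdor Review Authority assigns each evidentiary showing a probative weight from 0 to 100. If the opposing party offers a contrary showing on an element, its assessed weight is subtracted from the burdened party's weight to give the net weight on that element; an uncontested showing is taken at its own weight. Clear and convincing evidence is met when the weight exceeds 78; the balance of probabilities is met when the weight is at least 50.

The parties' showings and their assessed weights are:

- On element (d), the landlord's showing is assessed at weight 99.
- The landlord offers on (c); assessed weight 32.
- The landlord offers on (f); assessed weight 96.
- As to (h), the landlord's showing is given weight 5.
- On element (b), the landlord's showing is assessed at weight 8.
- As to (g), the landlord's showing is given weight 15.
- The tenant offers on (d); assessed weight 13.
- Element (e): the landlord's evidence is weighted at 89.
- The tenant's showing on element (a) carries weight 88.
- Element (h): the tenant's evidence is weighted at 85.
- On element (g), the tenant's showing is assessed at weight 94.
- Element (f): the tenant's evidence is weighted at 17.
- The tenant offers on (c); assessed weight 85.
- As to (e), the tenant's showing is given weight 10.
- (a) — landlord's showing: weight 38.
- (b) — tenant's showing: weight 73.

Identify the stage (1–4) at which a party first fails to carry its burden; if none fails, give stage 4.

Stage 1 (tenant, the balance of probabilities, weight is at least 50): (a) net 88−38=50 ≥ 50 — meets; (b) net 73−8=65 ≥ 50 — meets; (c) net 85−32=53 ≥ 50 — meets.
  The tenant carries Stage 1; the landlord now bears the burden.
Stage 2 (landlord, clear and convincing evidence, weight exceeds 78): (d) net 99−13=86 > 78 — meets.
  Stage 2 carried; the burden remains with the landlord.
Stage 3 (landlord, clear and convincing evidence, weight exceeds 78): (e) net 89−10=79 > 78 — meets; (f) net 96−17=79 > 78 — meets.
  The landlord carries Stage 3; the tenant now bears the burden.
Stage 4 (tenant, clear and convincing evidence, weight exceeds 78): (g) net 94−15=79 > 78 — meets; (h) net 85−5=80 > 78 — meets.
  Stage 4 carried; the final stage is satisfied.
All stages carried — the tenant prevails.

stage 4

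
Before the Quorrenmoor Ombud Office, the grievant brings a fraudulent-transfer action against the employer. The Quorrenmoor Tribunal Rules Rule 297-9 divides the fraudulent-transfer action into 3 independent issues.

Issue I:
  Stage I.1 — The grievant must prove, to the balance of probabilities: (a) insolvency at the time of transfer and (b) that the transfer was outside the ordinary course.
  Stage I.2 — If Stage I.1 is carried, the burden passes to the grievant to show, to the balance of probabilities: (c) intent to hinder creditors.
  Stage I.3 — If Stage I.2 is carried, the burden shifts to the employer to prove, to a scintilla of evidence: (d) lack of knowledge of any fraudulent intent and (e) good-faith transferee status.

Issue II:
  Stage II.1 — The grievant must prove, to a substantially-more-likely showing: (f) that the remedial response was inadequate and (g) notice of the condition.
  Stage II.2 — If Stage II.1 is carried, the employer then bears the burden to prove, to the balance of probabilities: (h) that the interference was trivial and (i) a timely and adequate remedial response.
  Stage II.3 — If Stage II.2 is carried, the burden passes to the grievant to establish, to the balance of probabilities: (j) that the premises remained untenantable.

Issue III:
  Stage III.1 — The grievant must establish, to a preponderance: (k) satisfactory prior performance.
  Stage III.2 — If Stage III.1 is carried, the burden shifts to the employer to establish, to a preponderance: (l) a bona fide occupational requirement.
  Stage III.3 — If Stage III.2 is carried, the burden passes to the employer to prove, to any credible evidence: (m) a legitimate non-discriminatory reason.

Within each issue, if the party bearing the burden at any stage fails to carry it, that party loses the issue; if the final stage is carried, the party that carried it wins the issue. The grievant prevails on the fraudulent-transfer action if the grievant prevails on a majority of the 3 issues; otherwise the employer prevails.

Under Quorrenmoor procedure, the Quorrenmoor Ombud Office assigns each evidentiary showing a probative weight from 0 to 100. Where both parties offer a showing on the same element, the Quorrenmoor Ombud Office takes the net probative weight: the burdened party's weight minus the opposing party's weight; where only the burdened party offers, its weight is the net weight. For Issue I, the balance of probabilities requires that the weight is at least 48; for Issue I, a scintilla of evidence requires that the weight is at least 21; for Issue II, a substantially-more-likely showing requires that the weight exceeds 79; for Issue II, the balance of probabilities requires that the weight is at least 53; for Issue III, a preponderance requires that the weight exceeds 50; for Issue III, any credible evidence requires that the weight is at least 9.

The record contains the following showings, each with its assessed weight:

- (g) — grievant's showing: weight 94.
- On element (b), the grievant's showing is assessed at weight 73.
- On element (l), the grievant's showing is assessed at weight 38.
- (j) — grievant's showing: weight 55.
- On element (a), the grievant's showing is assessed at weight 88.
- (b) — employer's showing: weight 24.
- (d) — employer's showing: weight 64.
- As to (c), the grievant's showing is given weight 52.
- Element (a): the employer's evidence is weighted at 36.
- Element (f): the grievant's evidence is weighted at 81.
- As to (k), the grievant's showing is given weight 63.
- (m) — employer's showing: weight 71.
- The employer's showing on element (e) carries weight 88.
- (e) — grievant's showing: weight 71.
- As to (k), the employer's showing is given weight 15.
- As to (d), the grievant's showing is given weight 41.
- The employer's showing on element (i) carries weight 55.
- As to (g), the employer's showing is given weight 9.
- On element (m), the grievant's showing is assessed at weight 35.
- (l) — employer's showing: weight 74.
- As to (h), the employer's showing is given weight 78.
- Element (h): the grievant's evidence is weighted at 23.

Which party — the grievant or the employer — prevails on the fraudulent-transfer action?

— Issue I —
Stage I.1 — burden on grievant; standard: the balance of probabilities (weight is at least 48).
    (a): 88 − 36 = 52 ≥ 48 [met]
    (b): 73 − 24 = 49 ≥ 48 [met]
  Stage I.1 is satisfied; the grievant continues to bear the burden.
Stage I.2 — burden on grievant; standard: the balance of probabilities (weight is at least 48).
    (c): 52 ≥ 48 [met]
  Stage I.2 is satisfied; the onus moves to the employer.
Stage I.3 — burden on employer; standard: a scintilla of evidence (weight is at least 21).
    (d): 64 − 41 = 23 ≥ 21 [met]
    (e): 88 − 71 = 17 < 21 [not met]
  Stage I.3 not carried; the employer fails its burden.
The grievant prevails on this issue.
— Issue II —
Stage II.1 — burden on grievant; standard: a substantially-more-likely showing (weight exceeds 79).
    (f): 81 > 79 [met]
    (g): 94 − 9 = 85 > 79 [met]
  All elements met. The burden passes to the employer.
Stage II.2 — burden on employer; standard: the balance of probabilities (weight is at least 53).
    (h): 78 − 23 = 55 ≥ 53 [met]
    (i): 55 ≥ 53 [met]
  All elements met. The burden passes to the grievant.
Stage II.3 — burden on grievant; standard: the balance of probabilities (weight is at least 53).
    (j): 55 ≥ 53 [met]
  Stage II.3 carried; the final stage is satisfied.
All stages carried — the grievant prevails on this issue.
— Issue III —
Stage III.1 — burden on grievant; standard: a preponderance (weight exceeds 50).
    (k): 63 − 15 = 48 ≤ 50 [not met]
  The grievant does not carry Stage III.1.
So the employer prevails on this issue.
Per-issue: Issue I → grievant; Issue II → grievant; Issue III → employer. The grievant must prevail on a majority of issues; overall, the grievant prevails.

grievant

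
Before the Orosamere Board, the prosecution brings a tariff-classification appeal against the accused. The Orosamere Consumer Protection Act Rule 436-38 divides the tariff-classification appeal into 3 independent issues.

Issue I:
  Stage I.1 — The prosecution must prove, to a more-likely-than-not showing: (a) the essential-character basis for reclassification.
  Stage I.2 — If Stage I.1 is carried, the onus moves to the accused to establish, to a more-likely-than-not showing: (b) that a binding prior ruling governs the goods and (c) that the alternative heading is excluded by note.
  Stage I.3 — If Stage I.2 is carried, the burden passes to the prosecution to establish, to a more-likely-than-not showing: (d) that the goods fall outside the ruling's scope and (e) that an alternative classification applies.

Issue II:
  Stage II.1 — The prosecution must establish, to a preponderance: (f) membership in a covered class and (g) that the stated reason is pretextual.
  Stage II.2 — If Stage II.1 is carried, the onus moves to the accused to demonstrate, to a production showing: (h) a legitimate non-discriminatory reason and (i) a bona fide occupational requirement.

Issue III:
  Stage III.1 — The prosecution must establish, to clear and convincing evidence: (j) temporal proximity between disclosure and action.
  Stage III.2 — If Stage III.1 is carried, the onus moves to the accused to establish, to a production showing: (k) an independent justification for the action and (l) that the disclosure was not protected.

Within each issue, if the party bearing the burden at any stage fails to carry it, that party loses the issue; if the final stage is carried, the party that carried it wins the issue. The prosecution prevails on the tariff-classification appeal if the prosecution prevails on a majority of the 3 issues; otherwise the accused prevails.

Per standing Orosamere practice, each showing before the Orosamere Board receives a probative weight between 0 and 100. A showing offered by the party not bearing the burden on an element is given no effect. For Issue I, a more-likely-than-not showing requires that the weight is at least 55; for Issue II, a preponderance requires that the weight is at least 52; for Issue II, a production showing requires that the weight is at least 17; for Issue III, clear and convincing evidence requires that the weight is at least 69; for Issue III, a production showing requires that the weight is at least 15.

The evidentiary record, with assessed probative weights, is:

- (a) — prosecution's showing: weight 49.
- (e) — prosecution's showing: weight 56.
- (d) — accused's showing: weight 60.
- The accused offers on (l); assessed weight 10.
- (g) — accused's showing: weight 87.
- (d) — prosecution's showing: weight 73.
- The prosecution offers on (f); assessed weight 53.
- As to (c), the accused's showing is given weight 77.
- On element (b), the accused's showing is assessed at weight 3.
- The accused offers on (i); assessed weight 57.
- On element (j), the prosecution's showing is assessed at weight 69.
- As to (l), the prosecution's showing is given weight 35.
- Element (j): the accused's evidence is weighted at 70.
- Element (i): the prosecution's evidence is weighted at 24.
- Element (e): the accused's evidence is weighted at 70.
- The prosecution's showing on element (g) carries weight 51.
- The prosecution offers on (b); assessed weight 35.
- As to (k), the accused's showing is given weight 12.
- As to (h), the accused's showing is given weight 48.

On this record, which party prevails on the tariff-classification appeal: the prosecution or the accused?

accused

— Issue I —
Stage I.1 (prosecution, a more-likely-than-not showing, weight is at least 55): (a) 49 < 55 — fails.
  Stage I.1 not carried; the prosecution fails its burden.
The analysis ends at Stage I.1; the accused prevails on this issue.
— Issue II —
Stage II.1 — burden on prosecution; standard: a preponderance (weight is at least 52).
    (f): 53 ≥ 52 [met]
    (g): 51 (accused's 87 disregarded) < 52 [not met]
  The prosecution does not carry Stage II.1.
The analysis ends at Stage II.1; the accused prevails on this issue.
— Issue III —
At Stage III.1 the prosecution must meet clear and convincing evidence (weight is at least 69): on (j) the weight is 69 (the accused's 70 is given no effect), ≥ 69, so (j) meets the standard.
  Stage III.1 is satisfied; the onus moves to the accused.
At Stage III.2 the accused must meet a production showing (weight is at least 15): on (k) the weight is 12, which does not reach 15, so (k) does not meet the standard; on (l) the weight is 10 (the prosecution's 35 is given no effect), < 15, so (l) does not meet the standard.
  Not every element is met, so the accused fails to carry Stage III.2.
So the prosecution prevails on this issue.
Per-issue: Issue I → accused; Issue II → accused; Issue III → prosecution. The prosecution must prevail on a majority of issues; overall, the accused prevails.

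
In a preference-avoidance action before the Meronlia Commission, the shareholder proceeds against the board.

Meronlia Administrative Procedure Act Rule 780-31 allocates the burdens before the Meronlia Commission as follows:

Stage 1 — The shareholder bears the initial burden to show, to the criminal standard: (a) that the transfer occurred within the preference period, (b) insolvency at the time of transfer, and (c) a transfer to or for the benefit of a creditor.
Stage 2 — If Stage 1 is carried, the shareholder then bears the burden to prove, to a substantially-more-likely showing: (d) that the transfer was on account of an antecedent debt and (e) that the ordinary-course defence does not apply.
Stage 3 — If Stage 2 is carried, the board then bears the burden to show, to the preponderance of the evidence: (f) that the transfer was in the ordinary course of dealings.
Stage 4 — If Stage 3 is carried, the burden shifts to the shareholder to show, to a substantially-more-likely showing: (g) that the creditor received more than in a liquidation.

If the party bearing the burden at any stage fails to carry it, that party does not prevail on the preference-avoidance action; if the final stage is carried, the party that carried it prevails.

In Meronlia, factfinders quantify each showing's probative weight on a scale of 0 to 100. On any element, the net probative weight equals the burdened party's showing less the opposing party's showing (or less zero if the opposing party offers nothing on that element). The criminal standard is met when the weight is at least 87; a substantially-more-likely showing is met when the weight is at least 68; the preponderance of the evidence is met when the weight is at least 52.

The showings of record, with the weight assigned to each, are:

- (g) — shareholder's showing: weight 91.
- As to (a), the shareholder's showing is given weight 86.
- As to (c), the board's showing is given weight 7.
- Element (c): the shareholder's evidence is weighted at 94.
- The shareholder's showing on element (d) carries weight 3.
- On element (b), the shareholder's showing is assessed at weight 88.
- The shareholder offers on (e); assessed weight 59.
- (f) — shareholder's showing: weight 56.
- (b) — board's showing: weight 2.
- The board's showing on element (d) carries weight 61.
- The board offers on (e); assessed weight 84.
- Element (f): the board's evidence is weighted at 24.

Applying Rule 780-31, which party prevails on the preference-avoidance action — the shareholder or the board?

Stage 1 (shareholder, the criminal standard, weight is at least 87): (a) 86 < 87 — fails; (b) net 88−2=86 < 87 — fails; (c) net 94−7=87 ≥ 87 — meets.
  The shareholder does not carry Stage 1.
The analysis ends at Stage 1; the board prevails.

board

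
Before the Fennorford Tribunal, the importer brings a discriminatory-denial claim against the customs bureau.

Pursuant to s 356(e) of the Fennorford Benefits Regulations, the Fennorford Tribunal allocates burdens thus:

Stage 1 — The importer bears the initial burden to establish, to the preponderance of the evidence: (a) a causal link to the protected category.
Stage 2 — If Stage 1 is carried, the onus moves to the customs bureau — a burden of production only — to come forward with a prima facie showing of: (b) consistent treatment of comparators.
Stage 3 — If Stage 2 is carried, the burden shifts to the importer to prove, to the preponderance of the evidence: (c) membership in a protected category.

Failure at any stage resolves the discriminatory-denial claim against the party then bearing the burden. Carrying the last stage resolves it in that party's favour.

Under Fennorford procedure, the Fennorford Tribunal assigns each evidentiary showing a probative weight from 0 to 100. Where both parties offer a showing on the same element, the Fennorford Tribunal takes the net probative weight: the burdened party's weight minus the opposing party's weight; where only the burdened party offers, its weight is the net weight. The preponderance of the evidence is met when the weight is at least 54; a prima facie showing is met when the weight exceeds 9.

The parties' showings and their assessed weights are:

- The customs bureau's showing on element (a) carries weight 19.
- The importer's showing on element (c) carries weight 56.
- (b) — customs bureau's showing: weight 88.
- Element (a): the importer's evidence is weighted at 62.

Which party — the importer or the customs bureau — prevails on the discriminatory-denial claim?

customs bureau

Stage 1 (importer, the preponderance of the evidence, weight is at least 54): (a) net 62−19=43 < 54 — fails.
  Not every element is met, so the importer fails to carry Stage 1.
The analysis ends at Stage 1; the customs bureau prevails.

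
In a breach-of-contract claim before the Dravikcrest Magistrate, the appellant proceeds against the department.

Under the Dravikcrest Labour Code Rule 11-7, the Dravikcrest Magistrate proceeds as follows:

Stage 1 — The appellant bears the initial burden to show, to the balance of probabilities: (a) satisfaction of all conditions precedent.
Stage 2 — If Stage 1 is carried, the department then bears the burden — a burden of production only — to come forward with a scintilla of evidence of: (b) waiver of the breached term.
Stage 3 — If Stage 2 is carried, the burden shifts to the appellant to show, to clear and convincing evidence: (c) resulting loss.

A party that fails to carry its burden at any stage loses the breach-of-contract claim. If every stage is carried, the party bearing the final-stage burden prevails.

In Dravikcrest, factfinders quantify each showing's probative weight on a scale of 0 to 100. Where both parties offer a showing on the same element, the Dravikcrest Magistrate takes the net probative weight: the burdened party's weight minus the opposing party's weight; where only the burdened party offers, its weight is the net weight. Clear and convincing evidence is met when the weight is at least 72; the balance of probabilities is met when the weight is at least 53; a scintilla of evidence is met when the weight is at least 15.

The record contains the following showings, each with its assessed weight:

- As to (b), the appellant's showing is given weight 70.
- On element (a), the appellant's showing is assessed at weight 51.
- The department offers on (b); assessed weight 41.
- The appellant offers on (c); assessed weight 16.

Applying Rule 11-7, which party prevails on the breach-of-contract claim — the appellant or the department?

department

Stage 1 (appellant, the balance of probabilities, weight is at least 53): (a) 51 < 53 — fails.
  Not every element is met, so the appellant fails to carry Stage 1.
The analysis ends at Stage 1; the department prevails.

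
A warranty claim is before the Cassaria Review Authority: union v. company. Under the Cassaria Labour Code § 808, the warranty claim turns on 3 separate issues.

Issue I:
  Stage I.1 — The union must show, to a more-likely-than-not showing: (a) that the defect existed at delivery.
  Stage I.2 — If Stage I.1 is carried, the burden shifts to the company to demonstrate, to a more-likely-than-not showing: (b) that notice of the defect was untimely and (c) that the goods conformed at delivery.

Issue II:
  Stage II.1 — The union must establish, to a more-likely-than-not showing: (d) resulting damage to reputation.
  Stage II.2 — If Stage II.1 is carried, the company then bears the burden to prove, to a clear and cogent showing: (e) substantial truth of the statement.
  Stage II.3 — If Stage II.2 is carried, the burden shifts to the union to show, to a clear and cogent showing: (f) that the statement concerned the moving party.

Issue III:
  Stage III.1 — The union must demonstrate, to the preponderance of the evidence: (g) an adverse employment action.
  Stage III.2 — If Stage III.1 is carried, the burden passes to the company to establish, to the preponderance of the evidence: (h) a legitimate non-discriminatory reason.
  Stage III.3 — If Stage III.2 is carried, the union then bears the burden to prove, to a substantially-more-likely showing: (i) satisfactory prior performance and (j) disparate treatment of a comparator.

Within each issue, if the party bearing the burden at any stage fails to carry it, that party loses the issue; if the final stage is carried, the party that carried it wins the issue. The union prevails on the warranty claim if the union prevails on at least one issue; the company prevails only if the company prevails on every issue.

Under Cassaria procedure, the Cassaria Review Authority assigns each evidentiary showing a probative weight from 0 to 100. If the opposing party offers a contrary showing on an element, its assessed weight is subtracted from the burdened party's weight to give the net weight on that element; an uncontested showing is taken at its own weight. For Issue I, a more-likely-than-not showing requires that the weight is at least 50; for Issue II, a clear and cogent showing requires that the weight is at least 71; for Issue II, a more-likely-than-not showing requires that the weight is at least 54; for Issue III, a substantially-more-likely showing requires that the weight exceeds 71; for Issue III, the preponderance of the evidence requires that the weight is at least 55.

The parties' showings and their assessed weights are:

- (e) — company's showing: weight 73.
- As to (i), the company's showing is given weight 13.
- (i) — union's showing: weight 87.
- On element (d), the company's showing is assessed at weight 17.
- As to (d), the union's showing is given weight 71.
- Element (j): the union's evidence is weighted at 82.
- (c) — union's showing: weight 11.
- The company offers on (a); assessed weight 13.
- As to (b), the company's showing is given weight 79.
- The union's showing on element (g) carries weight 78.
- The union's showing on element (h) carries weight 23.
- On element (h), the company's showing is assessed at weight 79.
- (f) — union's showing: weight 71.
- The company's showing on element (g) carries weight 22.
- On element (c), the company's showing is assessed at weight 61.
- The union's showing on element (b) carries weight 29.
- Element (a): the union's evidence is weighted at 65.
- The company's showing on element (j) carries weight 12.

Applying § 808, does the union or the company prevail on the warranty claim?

union

— Issue I —
Stage I.1 (union, a more-likely-than-not showing, weight is at least 50): (a) net 65−13=52 ≥ 50 — meets.
  Stage I.1 carried; the burden shifts to the company.
Stage I.2 (company, a more-likely-than-not showing, weight is at least 50): (b) net 79−29=50 ≥ 50 — meets; (c) net 61−11=50 ≥ 50 — meets.
  All elements met at the final stage.
All stages carried — the company prevails on this issue.
— Issue II —
Stage II.1 — burden on union; standard: a more-likely-than-not showing (weight is at least 54).
    (d): 71 − 17 = 54 ≥ 54 [met]
  Stage II.1 carried; the burden shifts to the company.
Stage II.2 — burden on company; standard: a clear and cogent showing (weight is at least 71).
    (e): 73 ≥ 71 [met]
  The company carries Stage II.2; the union now bears the burden.
Stage II.3 — burden on union; standard: a clear and cogent showing (weight is at least 71).
    (f): 71 ≥ 71 [met]
  Stage II.3 carried; the final stage is satisfied.
With every stage satisfied, the union prevails on this issue.
— Issue III —
Stage III.1 — burden on union; standard: the preponderance of the evidence (weight is at least 55).
    (g): 78 − 22 = 56 ≥ 55 [met]
  All elements met. The burden passes to the company.
Stage III.2 — burden on company; standard: the preponderance of the evidence (weight is at least 55).
    (h): 79 − 23 = 56 ≥ 55 [met]
  The company carries Stage III.2; the union now bears the burden.
Stage III.3 — burden on union; standard: a substantially-more-likely showing (weight exceeds 71).
    (i): 87 − 13 = 74 > 71 [met]
    (j): 82 − 12 = 70 ≤ 71 [not met]
  Stage III.3 not carried; the union fails its burden.
The company prevails on this issue.
Per-issue: Issue I → company; Issue II → union; Issue III → company. The union must prevail on at least one issue; overall, the union prevails.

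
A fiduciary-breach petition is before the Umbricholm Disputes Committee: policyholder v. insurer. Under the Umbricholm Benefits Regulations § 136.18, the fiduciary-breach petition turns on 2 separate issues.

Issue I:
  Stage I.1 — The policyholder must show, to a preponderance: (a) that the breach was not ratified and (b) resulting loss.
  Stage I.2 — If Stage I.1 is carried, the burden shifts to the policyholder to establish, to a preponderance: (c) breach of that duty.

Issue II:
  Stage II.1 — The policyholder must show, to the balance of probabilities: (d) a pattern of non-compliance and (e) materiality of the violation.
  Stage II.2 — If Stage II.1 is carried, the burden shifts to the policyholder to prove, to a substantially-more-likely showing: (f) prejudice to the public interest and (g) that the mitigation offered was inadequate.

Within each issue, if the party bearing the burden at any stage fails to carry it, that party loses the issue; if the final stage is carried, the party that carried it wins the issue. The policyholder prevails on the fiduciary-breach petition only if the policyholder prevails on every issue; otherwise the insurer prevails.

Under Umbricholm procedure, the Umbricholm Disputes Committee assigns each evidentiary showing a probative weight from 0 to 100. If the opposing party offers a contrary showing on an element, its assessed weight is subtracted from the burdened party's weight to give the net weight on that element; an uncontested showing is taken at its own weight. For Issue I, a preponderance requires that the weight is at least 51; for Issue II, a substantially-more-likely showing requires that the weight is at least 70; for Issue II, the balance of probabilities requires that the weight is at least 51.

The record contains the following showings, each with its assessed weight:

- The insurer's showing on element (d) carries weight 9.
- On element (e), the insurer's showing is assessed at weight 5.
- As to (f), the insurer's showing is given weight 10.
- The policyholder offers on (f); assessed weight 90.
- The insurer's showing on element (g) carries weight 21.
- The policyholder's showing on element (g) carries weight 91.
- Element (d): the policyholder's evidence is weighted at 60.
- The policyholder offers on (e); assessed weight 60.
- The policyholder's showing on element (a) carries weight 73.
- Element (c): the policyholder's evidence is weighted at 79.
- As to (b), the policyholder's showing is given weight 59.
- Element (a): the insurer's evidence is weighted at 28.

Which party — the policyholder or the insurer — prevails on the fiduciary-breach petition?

insurer

— Issue I —
At Stage I.1 the policyholder must meet a preponderance (weight is at least 51): on (a) the weight is 73 less the opposing 28 gives net 45, which does not reach 51, so (a) does not meet the standard; on (b) the weight is 59, which does reach 51, so (b) meets the standard.
  The policyholder does not carry Stage I.1.
The insurer prevails on this issue.
— Issue II —
Stage II.1 (policyholder, the balance of probabilities, weight is at least 51): (d) net 60−9=51 ≥ 51 — meets; (e) net 60−5=55 ≥ 51 — meets.
  All elements met. The policyholder retains the burden for Stage II.2.
Stage II.2 (policyholder, a substantially-more-likely showing, weight is at least 70): (f) net 90−10=80 ≥ 70 — meets; (g) net 91−21=70 ≥ 70 — meets.
  Stage II.2 carried; the final stage is satisfied.
With every stage satisfied, the policyholder prevails on this issue.
Per-issue: Issue I → insurer; Issue II → policyholder. The policyholder must prevail on every issue; overall, the insurer prevails.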